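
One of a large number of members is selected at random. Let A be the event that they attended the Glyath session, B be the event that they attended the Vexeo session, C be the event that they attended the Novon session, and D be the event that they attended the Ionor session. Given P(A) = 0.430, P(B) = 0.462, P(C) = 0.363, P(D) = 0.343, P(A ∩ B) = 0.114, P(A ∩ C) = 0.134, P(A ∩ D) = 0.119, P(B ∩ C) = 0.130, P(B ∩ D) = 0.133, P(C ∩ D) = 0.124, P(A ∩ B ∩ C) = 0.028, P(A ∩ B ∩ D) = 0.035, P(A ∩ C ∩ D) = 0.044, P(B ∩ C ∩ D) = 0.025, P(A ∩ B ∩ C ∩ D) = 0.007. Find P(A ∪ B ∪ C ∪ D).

P(A ∪ B ∪ C ∪ D) = 0.430 + 0.462 + 0.363 + 0.343 − 0.114 − 0.134 − 0.119 − 0.130 − 0.133 − 0.124 + 0.028 + 0.035 + 0.044 + 0.025 − 0.007 = 0.969

0.969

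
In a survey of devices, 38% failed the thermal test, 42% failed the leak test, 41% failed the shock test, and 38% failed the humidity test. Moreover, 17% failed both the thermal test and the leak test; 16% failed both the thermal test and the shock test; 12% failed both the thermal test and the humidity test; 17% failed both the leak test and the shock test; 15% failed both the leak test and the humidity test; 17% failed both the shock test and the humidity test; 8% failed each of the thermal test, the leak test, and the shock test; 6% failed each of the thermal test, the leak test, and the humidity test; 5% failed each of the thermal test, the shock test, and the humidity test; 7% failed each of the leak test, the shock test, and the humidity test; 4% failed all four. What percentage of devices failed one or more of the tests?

By inclusion–exclusion:
P(at least one) = 38 + 42 + 41 + 38 − 17 − 16 − 12 − 17 − 15 − 17 + 8 + 6 + 5 + 7 − 4 = 87%

87%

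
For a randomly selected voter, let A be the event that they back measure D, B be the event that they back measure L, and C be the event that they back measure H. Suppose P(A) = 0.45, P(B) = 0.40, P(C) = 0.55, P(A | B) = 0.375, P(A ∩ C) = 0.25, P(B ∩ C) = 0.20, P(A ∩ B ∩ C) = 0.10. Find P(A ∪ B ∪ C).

0.90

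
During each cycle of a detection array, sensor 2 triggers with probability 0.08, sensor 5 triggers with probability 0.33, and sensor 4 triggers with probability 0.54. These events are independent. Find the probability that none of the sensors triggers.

0.283544

Since the events are independent, P(none) is the product of the individual non-occurrence probabilities.
P(none) = (1 − 0.08) × (1 − 0.33) × (1 − 0.54) = 0.92 × 0.67 × 0.46 = 0.283544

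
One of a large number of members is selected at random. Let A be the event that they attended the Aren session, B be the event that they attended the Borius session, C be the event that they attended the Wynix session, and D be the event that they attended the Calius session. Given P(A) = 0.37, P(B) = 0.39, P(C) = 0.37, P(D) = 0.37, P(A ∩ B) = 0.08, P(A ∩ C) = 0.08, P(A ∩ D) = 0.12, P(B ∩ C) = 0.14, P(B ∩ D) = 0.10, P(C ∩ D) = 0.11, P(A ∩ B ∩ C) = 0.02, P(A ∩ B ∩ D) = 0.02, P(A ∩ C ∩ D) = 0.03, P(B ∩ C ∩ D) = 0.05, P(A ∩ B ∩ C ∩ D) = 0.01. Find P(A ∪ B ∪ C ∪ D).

Apply inclusion-exclusion:
P(A ∪ B ∪ C ∪ D) = 0.37 + 0.39 + 0.37 + 0.37 − 0.08 − 0.08 − 0.12 − 0.14 − 0.10 − 0.11 + 0.02 + 0.02 + 0.03 + 0.05 − 0.01 = 0.98

0.98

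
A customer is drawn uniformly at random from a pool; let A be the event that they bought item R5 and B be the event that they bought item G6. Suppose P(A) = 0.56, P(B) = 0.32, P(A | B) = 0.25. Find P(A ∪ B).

P(A ∩ B) = P(B)·P(A|B) = 0.32 × 0.25 = 0.08
P(A ∪ B) = 0.56 + 0.32 − 0.08 = 0.80

0.80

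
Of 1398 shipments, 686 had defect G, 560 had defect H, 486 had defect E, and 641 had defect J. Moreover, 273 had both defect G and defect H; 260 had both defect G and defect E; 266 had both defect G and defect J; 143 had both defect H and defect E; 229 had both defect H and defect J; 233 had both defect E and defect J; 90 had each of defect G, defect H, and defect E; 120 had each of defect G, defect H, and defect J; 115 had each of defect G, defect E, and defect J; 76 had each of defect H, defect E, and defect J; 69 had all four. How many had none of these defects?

97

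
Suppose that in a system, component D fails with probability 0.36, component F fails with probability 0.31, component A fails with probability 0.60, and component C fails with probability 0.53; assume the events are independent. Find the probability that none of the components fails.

P(none) = (1 − 0.36) × (1 − 0.31) × (1 − 0.60) × (1 − 0.53) = 0.64 × 0.69 × 0.40 × 0.47 = 0.0830208

0.0830208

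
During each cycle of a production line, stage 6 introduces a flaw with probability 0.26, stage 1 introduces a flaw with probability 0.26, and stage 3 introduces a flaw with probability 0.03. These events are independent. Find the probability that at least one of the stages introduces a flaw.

Independence gives P(none) = ∏(1 − pᵢ).
P(none) = (1 − 0.26) × (1 − 0.26) × (1 − 0.03) = 0.74 × 0.74 × 0.97 = 0.531172
P(at least one) = 1 − 0.531172 = 0.468828

0.468828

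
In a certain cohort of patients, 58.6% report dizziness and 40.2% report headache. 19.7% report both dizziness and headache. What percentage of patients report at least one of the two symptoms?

P(≥1) = 58.6 + 40.2 − 19.7 = 79.1%

79.1%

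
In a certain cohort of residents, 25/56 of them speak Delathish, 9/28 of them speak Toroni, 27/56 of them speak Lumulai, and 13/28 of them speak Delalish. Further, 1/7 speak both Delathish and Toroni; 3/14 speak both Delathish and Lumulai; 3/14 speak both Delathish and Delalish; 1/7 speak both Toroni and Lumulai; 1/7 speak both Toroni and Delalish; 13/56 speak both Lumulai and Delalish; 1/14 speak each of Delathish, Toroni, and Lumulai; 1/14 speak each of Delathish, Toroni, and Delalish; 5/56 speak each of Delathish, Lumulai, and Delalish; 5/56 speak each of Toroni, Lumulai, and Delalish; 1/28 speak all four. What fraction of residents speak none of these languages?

Using inclusion–exclusion:
P(at least one) = 25/56 + 9/28 + 27/56 + 13/28 − 1/7 − 3/14 − 3/14 − 1/7 − 1/7 − 13/56 + 1/14 + 1/14 + 5/56 + 5/56 − 1/28 = 51/56
P(none) = 1 − 51/56 = 5/56

5/56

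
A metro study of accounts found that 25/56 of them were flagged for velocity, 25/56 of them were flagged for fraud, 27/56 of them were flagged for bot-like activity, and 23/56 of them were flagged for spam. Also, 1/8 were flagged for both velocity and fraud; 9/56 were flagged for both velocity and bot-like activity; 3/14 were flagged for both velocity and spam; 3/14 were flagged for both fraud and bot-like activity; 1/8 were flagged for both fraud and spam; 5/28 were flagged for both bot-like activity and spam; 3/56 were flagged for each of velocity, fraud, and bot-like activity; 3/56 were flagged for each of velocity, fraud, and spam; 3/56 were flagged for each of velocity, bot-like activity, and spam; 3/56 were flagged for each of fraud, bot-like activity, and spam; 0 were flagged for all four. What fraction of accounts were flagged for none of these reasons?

1/56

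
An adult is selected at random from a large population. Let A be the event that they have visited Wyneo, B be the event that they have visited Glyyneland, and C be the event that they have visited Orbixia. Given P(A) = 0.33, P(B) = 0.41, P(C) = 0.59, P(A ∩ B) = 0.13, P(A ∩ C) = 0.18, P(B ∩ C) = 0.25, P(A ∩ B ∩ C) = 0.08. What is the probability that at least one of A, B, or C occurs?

0.85

By inclusion-exclusion,
P(A ∪ B ∪ C) = 0.33 + 0.41 + 0.59 − 0.13 − 0.18 − 0.25 + 0.08 = 0.85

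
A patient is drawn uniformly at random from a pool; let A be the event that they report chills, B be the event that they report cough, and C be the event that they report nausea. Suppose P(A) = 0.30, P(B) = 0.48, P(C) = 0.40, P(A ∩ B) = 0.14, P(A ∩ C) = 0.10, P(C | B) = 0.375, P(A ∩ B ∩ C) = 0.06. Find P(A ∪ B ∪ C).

0.82

P(B ∩ C) = P(B)·P(C|B) = 0.48 × 0.375 = 0.18
P(A ∪ B ∪ C) = 0.30 + 0.48 + 0.40 − 0.14 − 0.10 − 0.18 + 0.06 = 0.82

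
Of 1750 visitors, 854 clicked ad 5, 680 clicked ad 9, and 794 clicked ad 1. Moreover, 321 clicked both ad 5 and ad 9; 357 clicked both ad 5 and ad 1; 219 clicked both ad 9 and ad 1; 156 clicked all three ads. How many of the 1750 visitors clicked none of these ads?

163

Inclusion–exclusion gives
N(≥1) = 854 + 680 + 794 − 321 − 357 − 219 + 156 = 1587
None: 1750 − 1587 = 163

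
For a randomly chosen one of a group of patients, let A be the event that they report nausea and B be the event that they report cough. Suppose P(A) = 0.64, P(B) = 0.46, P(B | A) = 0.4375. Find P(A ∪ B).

0.82

P(A ∩ B) = P(A)·P(B|A) = 0.64 × 0.4375 = 0.28
Inclusion–exclusion gives
P(A ∪ B) = 0.64 + 0.46 − 0.28 = 0.82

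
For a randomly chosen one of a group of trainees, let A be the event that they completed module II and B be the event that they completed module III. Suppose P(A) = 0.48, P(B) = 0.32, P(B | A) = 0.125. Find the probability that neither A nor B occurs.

0.26

P(A ∩ B) = P(A)·P(B|A) = 0.48 × 0.125 = 0.06
P(A ∪ B) = 0.48 + 0.32 − 0.06 = 0.74
P(none) = 1 − 0.74 = 0.26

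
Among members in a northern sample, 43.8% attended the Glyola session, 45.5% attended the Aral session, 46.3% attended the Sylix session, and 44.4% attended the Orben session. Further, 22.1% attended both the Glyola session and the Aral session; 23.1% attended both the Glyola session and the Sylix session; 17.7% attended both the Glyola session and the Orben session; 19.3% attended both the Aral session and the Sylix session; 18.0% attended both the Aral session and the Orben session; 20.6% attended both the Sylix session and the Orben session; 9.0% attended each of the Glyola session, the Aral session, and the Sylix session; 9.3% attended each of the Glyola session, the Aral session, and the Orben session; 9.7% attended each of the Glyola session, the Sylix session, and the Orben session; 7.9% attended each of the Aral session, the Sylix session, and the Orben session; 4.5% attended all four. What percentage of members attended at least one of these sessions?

Using inclusion–exclusion:
P(union) = 43.8 + 45.5 + 46.3 + 44.4 − 22.1 − 23.1 − 17.7 − 19.3 − 18.0 − 20.6 + 9.0 + 9.3 + 9.7 + 7.9 − 4.5 = 90.6%

90.6%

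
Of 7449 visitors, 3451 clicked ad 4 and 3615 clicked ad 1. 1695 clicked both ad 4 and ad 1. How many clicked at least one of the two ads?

5371

N(≥1) = 3451 + 3615 − 1695 = 5371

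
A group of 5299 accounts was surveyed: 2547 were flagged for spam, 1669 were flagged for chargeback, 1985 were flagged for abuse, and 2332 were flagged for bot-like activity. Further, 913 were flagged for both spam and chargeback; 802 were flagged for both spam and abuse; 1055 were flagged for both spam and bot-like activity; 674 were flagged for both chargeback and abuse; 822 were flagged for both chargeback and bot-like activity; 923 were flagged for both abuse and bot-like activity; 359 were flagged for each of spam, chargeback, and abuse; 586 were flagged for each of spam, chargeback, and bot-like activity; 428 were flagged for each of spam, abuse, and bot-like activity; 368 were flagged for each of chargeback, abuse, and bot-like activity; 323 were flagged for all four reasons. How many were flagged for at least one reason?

N(≥1) = 2547 + 1669 + 1985 + 2332 − 913 − 802 − 1055 − 674 − 822 − 923 + 359 + 586 + 428 + 368 − 323 = 4762

4762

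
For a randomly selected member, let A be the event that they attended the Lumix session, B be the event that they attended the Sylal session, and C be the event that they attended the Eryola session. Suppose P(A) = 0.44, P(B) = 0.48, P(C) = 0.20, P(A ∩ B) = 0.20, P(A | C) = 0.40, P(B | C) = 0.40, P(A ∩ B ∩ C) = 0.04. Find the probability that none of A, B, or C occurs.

0.20

P(A ∩ C) = P(C)·P(A|C) = 0.20 × 0.40 = 0.08
P(B ∩ C) = P(C)·P(B|C) = 0.20 × 0.40 = 0.08
Using inclusion–exclusion:
P(A ∪ B ∪ C) = 0.44 + 0.48 + 0.20 − 0.20 − 0.08 − 0.08 + 0.04 = 0.80
P(none) = 1 − 0.80 = 0.20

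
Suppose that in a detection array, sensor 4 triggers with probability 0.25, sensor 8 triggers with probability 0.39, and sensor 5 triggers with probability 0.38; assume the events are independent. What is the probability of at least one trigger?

P(none) = (1 − 0.25) × (1 − 0.39) × (1 − 0.38) = 0.75 × 0.61 × 0.62 = 0.28365
P(at least one) = 1 − 0.28365 = 0.71635

0.71635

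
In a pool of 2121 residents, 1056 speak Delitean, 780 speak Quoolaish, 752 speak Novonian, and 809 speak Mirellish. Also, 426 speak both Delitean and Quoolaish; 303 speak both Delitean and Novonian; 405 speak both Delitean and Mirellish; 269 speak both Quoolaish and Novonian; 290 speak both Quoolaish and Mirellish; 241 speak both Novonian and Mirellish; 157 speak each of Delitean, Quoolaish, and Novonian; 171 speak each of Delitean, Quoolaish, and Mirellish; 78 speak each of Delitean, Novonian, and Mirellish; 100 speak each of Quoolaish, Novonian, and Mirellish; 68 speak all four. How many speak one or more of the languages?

N(≥1) = 1056 + 780 + 752 + 809 − 426 − 303 − 405 − 269 − 290 − 241 + 157 + 171 + 78 + 100 − 68 = 1901

1901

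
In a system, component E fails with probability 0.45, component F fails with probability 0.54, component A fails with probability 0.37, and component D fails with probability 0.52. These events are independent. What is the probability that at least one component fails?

P(none) = (1 − 0.45) × (1 − 0.54) × (1 − 0.37) × (1 − 0.52) = 0.55 × 0.46 × 0.63 × 0.48 = 0.0765072
P(at least one) = 1 − 0.0765072 = 0.9234928

0.9234928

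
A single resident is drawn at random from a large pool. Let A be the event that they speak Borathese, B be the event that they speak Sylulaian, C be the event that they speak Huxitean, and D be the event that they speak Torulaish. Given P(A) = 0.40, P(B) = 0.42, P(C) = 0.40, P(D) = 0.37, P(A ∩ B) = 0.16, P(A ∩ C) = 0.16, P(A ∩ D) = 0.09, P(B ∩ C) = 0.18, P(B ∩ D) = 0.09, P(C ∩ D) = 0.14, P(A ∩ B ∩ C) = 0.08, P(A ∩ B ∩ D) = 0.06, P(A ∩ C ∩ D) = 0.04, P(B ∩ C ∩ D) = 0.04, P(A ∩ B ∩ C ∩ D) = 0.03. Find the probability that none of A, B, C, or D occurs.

By inclusion-exclusion,
P(A ∪ B ∪ C ∪ D) = 0.40 + 0.42 + 0.40 + 0.37 − 0.16 − 0.16 − 0.09 − 0.18 − 0.09 − 0.14 + 0.08 + 0.06 + 0.04 + 0.04 − 0.03 = 0.96
P(none) = 1 − 0.96 = 0.04

0.04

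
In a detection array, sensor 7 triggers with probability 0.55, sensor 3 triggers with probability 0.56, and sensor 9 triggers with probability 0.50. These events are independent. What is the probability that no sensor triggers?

P(none) = (1 − 0.55) × (1 − 0.56) × (1 − 0.50) = 0.45 × 0.44 × 0.50 = 0.099

0.099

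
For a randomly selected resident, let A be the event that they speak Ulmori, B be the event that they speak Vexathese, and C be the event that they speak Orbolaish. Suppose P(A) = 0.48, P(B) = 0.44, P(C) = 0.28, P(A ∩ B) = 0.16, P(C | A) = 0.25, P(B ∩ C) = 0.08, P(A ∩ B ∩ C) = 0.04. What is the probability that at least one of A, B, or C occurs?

0.88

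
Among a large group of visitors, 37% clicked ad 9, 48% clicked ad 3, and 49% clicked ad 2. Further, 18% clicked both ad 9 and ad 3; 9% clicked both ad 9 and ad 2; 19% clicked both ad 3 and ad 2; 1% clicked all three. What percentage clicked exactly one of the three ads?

45%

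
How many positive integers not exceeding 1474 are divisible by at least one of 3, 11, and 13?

650

⌊1474/3⌋ + ⌊1474/11⌋ + ⌊1474/13⌋ − ⌊1474/33⌋ − ⌊1474/39⌋ − ⌊1474/143⌋ + ⌊1474/429⌋ = 491 + 134 + 113 − 44 − 37 − 10 + 3 = 650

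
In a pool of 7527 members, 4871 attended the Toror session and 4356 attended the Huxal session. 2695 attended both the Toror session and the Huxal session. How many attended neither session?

995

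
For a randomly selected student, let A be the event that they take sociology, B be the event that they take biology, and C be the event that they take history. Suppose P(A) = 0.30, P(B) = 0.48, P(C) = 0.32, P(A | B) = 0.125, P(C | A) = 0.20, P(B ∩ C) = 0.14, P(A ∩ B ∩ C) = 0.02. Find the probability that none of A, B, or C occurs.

0.14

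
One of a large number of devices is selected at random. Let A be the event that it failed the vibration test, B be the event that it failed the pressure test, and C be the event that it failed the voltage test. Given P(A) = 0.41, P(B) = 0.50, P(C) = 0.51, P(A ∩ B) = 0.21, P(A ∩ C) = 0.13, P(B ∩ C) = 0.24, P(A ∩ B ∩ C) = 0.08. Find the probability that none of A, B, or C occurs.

0.08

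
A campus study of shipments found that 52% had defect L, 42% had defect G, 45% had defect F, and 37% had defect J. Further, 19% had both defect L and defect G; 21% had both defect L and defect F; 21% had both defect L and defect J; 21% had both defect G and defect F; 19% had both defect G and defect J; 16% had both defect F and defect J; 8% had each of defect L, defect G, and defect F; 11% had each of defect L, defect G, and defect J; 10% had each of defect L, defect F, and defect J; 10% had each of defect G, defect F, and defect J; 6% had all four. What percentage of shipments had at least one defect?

P(≥1) = 52 + 42 + 45 + 37 − 19 − 21 − 21 − 21 − 19 − 16 + 8 + 11 + 10 + 10 − 6 = 92%

92%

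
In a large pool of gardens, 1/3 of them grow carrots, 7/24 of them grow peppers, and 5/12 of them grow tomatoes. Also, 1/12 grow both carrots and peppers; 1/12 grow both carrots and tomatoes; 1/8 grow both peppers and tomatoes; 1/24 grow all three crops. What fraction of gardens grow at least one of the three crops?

19/24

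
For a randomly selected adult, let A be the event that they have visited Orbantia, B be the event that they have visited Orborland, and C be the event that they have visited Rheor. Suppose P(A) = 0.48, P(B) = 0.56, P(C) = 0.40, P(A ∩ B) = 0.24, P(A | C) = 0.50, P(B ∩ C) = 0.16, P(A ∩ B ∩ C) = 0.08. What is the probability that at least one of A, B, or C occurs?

P(A ∩ C) = P(C)·P(A|C) = 0.40 × 0.50 = 0.20
Apply inclusion-exclusion:
P(A ∪ B ∪ C) = 0.48 + 0.56 + 0.40 − 0.24 − 0.20 − 0.16 + 0.08 = 0.92

0.92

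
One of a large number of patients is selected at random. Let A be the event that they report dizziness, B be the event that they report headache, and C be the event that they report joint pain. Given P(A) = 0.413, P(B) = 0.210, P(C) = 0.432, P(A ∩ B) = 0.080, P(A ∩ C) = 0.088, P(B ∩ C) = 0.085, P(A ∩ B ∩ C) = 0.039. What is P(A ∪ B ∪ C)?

0.841

By inclusion-exclusion,
P(A ∪ B ∪ C) = 0.413 + 0.210 + 0.432 − 0.080 − 0.088 − 0.085 + 0.039 = 0.841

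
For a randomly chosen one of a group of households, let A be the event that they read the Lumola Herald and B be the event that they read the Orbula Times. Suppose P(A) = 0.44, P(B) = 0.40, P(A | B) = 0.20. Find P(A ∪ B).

0.76

P(A ∩ B) = P(B)·P(A|B) = 0.40 × 0.20 = 0.08
By inclusion-exclusion,
P(A ∪ B) = 0.44 + 0.40 − 0.08 = 0.76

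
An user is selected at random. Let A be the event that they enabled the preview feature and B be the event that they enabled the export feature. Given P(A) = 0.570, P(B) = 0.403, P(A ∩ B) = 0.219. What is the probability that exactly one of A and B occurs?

0.535

P(exactly one) = 0.570 + 0.403 − 2·0.219 = 0.535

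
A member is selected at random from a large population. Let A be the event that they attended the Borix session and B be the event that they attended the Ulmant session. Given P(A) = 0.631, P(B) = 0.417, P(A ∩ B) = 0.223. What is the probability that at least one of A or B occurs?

0.825

Using inclusion–exclusion:
P(A ∪ B) = 0.631 + 0.417 − 0.223 = 0.825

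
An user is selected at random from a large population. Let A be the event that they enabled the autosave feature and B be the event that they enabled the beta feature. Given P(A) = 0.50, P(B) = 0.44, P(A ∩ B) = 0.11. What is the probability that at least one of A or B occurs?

0.83

By inclusion–exclusion:
P(A ∪ B) = 0.50 + 0.44 − 0.11 = 0.83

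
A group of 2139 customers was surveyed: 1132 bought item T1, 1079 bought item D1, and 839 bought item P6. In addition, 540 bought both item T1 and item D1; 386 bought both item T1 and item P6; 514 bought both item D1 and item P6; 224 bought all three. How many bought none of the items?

By inclusion–exclusion:
|at least one| = 1132 + 1079 + 839 − 540 − 386 − 514 + 224 = 1834
None: 2139 − 1834 = 305

305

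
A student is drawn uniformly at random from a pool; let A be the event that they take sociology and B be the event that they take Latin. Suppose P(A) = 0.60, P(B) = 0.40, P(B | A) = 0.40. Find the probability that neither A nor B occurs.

0.24

P(A ∩ B) = P(A)·P(B|A) = 0.60 × 0.40 = 0.24
By inclusion-exclusion,
P(A ∪ B) = 0.60 + 0.40 − 0.24 = 0.76
P(none) = 1 − 0.76 = 0.24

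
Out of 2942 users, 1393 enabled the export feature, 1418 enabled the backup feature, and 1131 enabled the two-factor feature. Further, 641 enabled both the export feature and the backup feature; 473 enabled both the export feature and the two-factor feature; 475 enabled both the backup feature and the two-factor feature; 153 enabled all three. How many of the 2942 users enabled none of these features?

436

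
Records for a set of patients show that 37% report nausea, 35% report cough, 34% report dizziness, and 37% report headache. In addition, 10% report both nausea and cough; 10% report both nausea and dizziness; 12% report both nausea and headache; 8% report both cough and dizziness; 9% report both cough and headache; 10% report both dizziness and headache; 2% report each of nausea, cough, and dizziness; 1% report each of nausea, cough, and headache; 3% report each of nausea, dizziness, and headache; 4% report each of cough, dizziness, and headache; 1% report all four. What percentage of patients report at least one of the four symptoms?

Using inclusion–exclusion:
P(≥1) = 37 + 35 + 34 + 37 − 10 − 10 − 12 − 8 − 9 − 10 + 2 + 1 + 3 + 4 − 1 = 93%

93%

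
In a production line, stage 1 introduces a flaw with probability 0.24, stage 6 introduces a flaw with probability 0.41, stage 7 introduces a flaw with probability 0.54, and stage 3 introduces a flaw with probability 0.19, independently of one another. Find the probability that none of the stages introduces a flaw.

Independence gives P(none) = ∏(1 − pᵢ).
P(none) = (1 − 0.24) × (1 − 0.41) × (1 − 0.54) × (1 − 0.19) = 0.76 × 0.59 × 0.46 × 0.81 = 0.16707384

0.16707384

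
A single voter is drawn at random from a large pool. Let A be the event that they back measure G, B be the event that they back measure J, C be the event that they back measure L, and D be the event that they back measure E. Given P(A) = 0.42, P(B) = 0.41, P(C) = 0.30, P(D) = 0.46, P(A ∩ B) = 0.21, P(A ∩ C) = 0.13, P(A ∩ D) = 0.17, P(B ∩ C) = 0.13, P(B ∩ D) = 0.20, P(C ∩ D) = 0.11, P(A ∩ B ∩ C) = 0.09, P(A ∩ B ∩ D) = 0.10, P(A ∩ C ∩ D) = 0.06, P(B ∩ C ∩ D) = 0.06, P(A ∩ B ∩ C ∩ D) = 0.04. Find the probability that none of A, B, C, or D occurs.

P(A ∪ B ∪ C ∪ D) = 0.42 + 0.41 + 0.30 + 0.46 − 0.21 − 0.13 − 0.17 − 0.13 − 0.20 − 0.11 + 0.09 + 0.10 + 0.06 + 0.06 − 0.04 = 0.91
P(none) = 1 − 0.91 = 0.09

0.09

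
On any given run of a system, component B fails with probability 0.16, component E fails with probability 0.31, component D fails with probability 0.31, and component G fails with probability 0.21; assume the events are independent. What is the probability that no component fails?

0.31593996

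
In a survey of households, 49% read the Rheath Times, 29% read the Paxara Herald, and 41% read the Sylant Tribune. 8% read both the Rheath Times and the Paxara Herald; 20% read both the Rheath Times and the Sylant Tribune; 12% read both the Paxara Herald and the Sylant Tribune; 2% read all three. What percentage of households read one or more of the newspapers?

P(union) = 49 + 29 + 41 − 8 − 20 − 12 + 2 = 81%

81%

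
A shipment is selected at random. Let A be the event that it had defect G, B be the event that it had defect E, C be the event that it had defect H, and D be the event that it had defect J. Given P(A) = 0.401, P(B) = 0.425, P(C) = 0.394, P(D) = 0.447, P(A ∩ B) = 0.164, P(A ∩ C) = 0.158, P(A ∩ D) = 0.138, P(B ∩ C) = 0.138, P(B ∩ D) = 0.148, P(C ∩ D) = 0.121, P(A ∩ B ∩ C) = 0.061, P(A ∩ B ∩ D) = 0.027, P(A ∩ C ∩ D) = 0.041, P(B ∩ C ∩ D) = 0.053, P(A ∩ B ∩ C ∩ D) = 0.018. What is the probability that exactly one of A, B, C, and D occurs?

0.407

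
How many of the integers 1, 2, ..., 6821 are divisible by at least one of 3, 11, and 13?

By inclusion–exclusion:
⌊6821/3⌋ + ⌊6821/11⌋ + ⌊6821/13⌋ − ⌊6821/33⌋ − ⌊6821/39⌋ − ⌊6821/143⌋ + ⌊6821/429⌋ = 2273 + 620 + 524 − 206 − 174 − 47 + 15 = 3005

3005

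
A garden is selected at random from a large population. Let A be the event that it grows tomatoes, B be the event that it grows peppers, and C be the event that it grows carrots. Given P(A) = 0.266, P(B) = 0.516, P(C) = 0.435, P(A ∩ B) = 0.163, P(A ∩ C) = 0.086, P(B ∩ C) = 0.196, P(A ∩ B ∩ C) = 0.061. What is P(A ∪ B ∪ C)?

0.833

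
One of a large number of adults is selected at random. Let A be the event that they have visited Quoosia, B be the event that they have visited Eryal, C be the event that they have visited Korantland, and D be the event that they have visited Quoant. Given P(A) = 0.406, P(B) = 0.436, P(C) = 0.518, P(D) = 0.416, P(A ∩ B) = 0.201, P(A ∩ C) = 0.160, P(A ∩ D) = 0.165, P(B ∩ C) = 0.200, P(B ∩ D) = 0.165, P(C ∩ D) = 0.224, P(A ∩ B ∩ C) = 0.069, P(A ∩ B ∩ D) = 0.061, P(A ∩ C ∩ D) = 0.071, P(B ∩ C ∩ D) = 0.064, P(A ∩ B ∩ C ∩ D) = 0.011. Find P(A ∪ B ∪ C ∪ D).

P(A ∪ B ∪ C ∪ D) = 0.406 + 0.436 + 0.518 + 0.416 − 0.201 − 0.160 − 0.165 − 0.200 − 0.165 − 0.224 + 0.069 + 0.061 + 0.071 + 0.064 − 0.011 = 0.915

0.915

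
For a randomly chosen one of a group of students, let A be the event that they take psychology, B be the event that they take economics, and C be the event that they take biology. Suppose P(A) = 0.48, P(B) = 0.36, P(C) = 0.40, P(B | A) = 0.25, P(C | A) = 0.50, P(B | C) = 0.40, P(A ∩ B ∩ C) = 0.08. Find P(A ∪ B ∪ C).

P(A ∩ B) = P(A)·P(B|A) = 0.48 × 0.25 = 0.12
P(A ∩ C) = P(A)·P(C|A) = 0.48 × 0.50 = 0.24
P(B ∩ C) = P(C)·P(B|C) = 0.40 × 0.40 = 0.16
Inclusion–exclusion gives
P(A ∪ B ∪ C) = 0.48 + 0.36 + 0.40 − 0.12 − 0.24 − 0.16 + 0.08 = 0.80

0.80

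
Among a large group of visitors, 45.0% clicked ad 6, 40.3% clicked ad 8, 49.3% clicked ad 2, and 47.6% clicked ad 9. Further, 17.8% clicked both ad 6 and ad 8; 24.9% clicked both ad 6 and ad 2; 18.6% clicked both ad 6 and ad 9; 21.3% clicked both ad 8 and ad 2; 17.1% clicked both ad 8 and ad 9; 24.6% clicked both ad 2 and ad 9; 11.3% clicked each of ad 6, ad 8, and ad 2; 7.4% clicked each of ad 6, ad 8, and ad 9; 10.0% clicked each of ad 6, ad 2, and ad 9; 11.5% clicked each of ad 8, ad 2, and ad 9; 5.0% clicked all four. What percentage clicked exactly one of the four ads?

P(exactly one) = 45.0 + 40.3 + 49.3 + 47.6 − 2·17.8 − 2·24.9 − 2·18.6 − 2·21.3 − 2·17.1 − 2·24.6 + 3·11.3 + 3·7.4 + 3·10.0 + 3·11.5 − 4·5.0 = 34.2%

34.2%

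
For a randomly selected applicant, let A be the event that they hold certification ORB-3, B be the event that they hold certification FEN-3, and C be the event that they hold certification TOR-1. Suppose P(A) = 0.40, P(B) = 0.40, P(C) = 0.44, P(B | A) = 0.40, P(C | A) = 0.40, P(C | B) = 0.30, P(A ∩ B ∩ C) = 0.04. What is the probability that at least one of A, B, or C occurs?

0.84

P(A ∩ B) = P(A)·P(B|A) = 0.40 × 0.40 = 0.16
P(A ∩ C) = P(A)·P(C|A) = 0.40 × 0.40 = 0.16
P(B ∩ C) = P(B)·P(C|B) = 0.40 × 0.30 = 0.12
By inclusion-exclusion,
P(A ∪ B ∪ C) = 0.40 + 0.40 + 0.44 − 0.16 − 0.16 − 0.12 + 0.04 = 0.84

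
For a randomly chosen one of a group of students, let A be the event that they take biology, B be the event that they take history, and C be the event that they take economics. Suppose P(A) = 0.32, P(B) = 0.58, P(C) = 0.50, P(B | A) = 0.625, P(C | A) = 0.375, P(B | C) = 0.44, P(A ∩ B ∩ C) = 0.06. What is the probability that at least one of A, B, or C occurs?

0.92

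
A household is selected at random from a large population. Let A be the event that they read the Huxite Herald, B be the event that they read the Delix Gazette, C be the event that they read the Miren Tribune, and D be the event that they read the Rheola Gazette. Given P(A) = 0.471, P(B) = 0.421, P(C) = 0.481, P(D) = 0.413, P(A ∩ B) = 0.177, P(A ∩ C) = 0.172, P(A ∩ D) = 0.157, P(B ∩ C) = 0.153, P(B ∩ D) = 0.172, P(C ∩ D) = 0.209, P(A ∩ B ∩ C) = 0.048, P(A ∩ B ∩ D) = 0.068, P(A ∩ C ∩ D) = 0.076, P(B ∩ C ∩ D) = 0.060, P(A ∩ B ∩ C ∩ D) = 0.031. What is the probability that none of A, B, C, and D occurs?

By inclusion-exclusion,
P(A ∪ B ∪ C ∪ D) = 0.471 + 0.421 + 0.481 + 0.413 − 0.177 − 0.172 − 0.157 − 0.153 − 0.172 − 0.209 + 0.048 + 0.068 + 0.076 + 0.060 − 0.031 = 0.967
P(none) = 1 − 0.967 = 0.033

0.033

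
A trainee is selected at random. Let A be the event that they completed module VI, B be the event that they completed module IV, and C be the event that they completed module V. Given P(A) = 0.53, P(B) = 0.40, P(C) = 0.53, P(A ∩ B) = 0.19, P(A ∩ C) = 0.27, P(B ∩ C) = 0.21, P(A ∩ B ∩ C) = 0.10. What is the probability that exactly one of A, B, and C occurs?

0.42

By inclusion–exclusion (exactly-one form):
P(exactly one) = 0.53 + 0.40 + 0.53 − 2·0.19 − 2·0.27 − 2·0.21 + 3·0.10 = 0.42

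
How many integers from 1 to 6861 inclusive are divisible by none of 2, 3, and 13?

floor(6861/2) + floor(6861/3) + floor(6861/13) − floor(6861/6) − floor(6861/26) − floor(6861/39) + floor(6861/78) = 3430 + 2287 + 527 − 1143 − 263 − 175 + 87 = 4750
6861 − 4750 = 2111

2111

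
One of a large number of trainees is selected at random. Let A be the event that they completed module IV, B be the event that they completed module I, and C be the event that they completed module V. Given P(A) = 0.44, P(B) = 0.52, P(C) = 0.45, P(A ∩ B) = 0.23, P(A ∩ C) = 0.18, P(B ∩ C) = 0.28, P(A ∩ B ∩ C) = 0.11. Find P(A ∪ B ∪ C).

Apply inclusion-exclusion:
P(A ∪ B ∪ C) = 0.44 + 0.52 + 0.45 − 0.23 − 0.18 − 0.28 + 0.11 = 0.83

0.83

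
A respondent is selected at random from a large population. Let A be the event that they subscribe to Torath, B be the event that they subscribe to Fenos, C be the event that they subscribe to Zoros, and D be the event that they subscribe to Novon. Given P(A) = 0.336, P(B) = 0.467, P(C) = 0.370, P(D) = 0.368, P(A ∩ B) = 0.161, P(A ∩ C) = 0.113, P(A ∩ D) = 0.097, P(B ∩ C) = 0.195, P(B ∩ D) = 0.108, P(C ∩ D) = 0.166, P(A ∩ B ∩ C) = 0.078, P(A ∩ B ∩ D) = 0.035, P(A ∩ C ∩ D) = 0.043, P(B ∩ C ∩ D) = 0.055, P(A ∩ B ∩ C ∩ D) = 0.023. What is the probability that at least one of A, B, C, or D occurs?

P(A ∪ B ∪ C ∪ D) = 0.336 + 0.467 + 0.370 + 0.368 − 0.161 − 0.113 − 0.097 − 0.195 − 0.108 − 0.166 + 0.078 + 0.035 + 0.043 + 0.055 − 0.023 = 0.889

0.889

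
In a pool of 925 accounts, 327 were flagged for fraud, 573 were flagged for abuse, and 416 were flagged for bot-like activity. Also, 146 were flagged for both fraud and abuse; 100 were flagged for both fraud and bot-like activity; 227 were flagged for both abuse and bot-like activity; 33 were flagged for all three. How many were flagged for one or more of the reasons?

876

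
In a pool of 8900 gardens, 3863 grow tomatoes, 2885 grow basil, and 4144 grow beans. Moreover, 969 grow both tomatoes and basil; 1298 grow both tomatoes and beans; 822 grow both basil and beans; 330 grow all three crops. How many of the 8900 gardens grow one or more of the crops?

By inclusion-exclusion,
N(≥1) = 3863 + 2885 + 4144 − 969 − 1298 − 822 + 330 = 8133

8133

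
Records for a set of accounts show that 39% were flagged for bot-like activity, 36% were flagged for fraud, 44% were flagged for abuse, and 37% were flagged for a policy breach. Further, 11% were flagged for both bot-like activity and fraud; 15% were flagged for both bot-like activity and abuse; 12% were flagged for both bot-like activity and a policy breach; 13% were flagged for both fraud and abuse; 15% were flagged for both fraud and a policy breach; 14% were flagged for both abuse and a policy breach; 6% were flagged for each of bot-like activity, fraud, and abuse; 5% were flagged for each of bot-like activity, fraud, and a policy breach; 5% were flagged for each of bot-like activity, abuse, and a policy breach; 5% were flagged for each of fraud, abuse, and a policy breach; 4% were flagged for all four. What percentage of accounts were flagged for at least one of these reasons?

93%

Apply inclusion-exclusion:
P(union) = 39 + 36 + 44 + 37 − 11 − 15 − 12 − 13 − 15 − 14 + 6 + 5 + 5 + 5 − 4 = 93%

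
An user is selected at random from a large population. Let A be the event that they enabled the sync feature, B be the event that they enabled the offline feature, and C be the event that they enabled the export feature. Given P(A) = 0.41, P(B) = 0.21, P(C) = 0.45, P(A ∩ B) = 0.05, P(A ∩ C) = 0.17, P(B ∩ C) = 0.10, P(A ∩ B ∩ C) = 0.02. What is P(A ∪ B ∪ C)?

0.77

By inclusion–exclusion:
P(A ∪ B ∪ C) = 0.41 + 0.21 + 0.45 − 0.05 − 0.17 − 0.10 + 0.02 = 0.77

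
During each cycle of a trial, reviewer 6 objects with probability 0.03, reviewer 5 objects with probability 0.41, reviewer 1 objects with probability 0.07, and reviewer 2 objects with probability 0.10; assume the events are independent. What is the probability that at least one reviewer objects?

0.5209849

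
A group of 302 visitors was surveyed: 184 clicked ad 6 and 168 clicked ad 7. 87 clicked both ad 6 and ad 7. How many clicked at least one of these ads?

|union| = 184 + 168 − 87 = 265

265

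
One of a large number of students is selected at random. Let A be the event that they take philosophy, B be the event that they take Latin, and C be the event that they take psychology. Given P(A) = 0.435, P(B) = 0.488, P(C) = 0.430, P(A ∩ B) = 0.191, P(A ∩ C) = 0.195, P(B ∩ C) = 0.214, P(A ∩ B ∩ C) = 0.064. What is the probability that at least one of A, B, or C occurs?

Apply inclusion-exclusion:
P(A ∪ B ∪ C) = 0.435 + 0.488 + 0.430 − 0.191 − 0.195 − 0.214 + 0.064 = 0.817

0.817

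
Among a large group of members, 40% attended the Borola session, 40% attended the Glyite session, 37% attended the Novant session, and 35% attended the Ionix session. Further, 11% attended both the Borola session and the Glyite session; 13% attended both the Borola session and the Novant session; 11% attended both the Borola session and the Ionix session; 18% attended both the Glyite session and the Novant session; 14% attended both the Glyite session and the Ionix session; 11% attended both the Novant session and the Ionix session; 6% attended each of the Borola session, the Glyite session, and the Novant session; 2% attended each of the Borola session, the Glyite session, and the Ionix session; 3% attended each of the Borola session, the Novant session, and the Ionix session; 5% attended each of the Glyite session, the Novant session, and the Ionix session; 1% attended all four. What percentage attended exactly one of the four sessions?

Using the inclusion–exclusion count for exactly one event:
P(exactly one) = 40 + 40 + 37 + 35 − 2·11 − 2·13 − 2·11 − 2·18 − 2·14 − 2·11 + 3·6 + 3·2 + 3·3 + 3·5 − 4·1 = 40%

40%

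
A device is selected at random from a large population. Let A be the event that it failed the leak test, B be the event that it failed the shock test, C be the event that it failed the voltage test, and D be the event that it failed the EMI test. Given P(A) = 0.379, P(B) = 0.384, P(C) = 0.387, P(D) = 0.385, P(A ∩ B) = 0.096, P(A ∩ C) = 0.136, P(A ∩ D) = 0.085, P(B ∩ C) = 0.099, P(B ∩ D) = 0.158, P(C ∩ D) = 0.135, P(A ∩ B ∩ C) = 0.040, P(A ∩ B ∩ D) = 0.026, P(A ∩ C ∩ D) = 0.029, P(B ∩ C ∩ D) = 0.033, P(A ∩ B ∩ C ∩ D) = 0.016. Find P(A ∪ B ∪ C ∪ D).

0.938

Apply inclusion-exclusion:
P(A ∪ B ∪ C ∪ D) = 0.379 + 0.384 + 0.387 + 0.385 − 0.096 − 0.136 − 0.085 − 0.099 − 0.158 − 0.135 + 0.040 + 0.026 + 0.029 + 0.033 − 0.016 = 0.938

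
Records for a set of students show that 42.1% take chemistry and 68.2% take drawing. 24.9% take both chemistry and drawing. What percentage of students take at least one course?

P(at least one) = 42.1 + 68.2 − 24.9 = 85.4%

85.4%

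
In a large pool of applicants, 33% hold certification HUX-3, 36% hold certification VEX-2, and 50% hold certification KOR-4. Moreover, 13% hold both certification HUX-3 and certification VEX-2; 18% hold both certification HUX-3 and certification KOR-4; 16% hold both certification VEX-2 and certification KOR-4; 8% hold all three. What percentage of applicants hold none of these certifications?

By inclusion–exclusion:
P(at least one) = 33 + 36 + 50 − 13 − 18 − 16 + 8 = 80%
P(none) = 100% − 80% = 20%

20%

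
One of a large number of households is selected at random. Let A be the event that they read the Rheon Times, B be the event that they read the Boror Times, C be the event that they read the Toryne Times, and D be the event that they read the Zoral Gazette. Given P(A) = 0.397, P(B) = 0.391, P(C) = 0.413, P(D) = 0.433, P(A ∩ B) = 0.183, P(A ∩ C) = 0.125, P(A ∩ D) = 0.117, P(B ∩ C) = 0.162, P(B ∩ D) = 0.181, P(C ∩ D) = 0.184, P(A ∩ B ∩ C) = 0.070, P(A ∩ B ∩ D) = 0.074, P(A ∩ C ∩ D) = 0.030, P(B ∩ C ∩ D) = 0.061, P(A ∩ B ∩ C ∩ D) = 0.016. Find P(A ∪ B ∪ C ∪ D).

0.901

P(A ∪ B ∪ C ∪ D) = 0.397 + 0.391 + 0.413 + 0.433 − 0.183 − 0.125 − 0.117 − 0.162 − 0.181 − 0.184 + 0.070 + 0.074 + 0.030 + 0.061 − 0.016 = 0.901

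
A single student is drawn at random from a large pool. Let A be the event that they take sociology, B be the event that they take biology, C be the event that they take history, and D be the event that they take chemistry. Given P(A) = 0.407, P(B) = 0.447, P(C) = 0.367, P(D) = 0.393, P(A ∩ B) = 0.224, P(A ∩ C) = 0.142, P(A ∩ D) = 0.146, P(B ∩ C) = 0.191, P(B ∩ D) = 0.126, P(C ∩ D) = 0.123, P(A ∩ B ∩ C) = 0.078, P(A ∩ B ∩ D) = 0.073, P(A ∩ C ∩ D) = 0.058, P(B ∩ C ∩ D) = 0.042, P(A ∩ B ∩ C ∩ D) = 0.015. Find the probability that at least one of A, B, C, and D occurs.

0.898

Inclusion–exclusion gives
P(A ∪ B ∪ C ∪ D) = 0.407 + 0.447 + 0.367 + 0.393 − 0.224 − 0.142 − 0.146 − 0.191 − 0.126 − 0.123 + 0.078 + 0.073 + 0.058 + 0.042 − 0.015 = 0.898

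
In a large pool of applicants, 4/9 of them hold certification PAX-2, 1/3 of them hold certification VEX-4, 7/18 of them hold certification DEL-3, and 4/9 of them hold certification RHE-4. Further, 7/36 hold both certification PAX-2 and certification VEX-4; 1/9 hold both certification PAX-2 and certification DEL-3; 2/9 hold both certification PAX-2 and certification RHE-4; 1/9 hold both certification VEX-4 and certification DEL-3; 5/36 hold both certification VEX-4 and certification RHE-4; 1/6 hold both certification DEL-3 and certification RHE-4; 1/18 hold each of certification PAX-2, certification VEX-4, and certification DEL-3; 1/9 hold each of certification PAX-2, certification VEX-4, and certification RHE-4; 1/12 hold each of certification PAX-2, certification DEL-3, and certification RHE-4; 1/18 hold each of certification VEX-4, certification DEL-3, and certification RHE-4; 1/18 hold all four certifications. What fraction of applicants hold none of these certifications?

P(at least one) = 4/9 + 1/3 + 7/18 + 4/9 − 7/36 − 1/9 − 2/9 − 1/9 − 5/36 − 1/6 + 1/18 + 1/9 + 1/12 + 1/18 − 1/18 = 11/12
P(none) = 1 − 11/12 = 1/12

1/12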